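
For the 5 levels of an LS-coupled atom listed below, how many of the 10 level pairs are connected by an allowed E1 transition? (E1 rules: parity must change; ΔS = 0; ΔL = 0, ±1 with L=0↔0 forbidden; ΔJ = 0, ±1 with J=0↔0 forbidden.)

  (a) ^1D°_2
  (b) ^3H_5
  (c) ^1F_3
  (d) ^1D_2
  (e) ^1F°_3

(a)–(b): forbidden (ΔS, ΔL, ΔJ).
(a)–(c): allowed.
(a)–(d): allowed.
(a)–(e): forbidden (parity).
(b)–(c): forbidden (parity, ΔS, ΔL, ΔJ).
(b)–(d): forbidden (parity, ΔS, ΔL, ΔJ).
(b)–(e): forbidden (ΔS, ΔL, ΔJ).
(c)–(d): forbidden (parity).
(c)–(e): allowed.
(d)–(e): allowed.
Allowed pairs: 4 of 10.

4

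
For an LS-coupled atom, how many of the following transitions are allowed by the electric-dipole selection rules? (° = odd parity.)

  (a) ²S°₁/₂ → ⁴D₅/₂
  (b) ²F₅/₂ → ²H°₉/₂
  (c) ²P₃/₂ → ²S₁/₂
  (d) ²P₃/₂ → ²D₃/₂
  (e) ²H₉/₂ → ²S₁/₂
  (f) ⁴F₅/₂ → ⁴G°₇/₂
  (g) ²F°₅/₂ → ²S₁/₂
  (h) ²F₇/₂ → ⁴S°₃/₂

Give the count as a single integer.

(a) forbidden (ΔS, ΔL, ΔJ fail)
(b) forbidden (ΔL, ΔJ fail)
(c) forbidden (parity fails)
(d) forbidden (parity fails)
(e) forbidden (parity, ΔL, ΔJ fail)
(f) allowed
(g) forbidden (ΔL, ΔJ fail)
(h) forbidden (ΔS, ΔL, ΔJ fail)
Total allowed: 1 of 8.

1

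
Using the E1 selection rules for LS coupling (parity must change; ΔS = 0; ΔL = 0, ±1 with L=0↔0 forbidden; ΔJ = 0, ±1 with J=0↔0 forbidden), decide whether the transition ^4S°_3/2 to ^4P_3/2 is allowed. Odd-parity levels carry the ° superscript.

Initial level: S=3/2, L=0, J=3/2, parity odd. Final level: S=3/2, L=1, J=3/2, parity even.
Parity must change: odd → even — ✓.
ΔS = 0: S: 3/2 → 3/2 — ✓.
ΔL = 0, ±1 (not L=0↔0): L: 0 → 1, ΔL = +1 — ✓.
ΔJ = 0, ±1 (not J=0↔0): J: 3/2 → 3/2, ΔJ = +0 — ✓.
All four E1 rules are satisfied.

allowed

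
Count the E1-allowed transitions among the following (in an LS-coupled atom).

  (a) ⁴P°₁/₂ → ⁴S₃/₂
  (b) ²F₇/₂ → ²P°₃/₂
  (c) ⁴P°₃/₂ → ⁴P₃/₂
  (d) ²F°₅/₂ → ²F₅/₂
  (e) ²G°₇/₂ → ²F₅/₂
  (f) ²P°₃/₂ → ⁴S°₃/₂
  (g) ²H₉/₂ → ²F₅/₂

4

(a) allowed
(b) forbidden (ΔL, ΔJ fail)
(c) allowed
(d) allowed
(e) allowed
(f) forbidden (parity, ΔS fail)
(g) forbidden (parity, ΔL, ΔJ fail)
Total allowed: 4 of 7.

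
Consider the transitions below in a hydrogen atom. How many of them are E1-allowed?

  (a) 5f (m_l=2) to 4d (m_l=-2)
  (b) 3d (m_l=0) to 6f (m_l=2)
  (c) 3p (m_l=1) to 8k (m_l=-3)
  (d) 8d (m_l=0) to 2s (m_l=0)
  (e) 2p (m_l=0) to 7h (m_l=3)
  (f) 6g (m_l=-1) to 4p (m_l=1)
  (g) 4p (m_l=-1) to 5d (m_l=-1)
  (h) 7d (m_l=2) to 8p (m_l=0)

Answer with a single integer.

(a) forbidden — Δm_l = -4 (E1 requires Δm_l = 0, ±1)
(b) forbidden — Δm_l = +2 (E1 requires Δm_l = 0, ±1)
(c) forbidden — Δl = +6 (E1 requires Δl = ±1); Δm_l = -4 (E1 requires Δm_l = 0, ±1)
(d) forbidden — Δl = -2 (E1 requires Δl = ±1)
(e) forbidden — Δl = +4 (E1 requires Δl = ±1); Δm_l = +3 (E1 requires Δm_l = 0, ±1)
(f) forbidden — Δl = -3 (E1 requires Δl = ±1); Δm_l = +2 (E1 requires Δm_l = 0, ±1)
(g) allowed
(h) forbidden — Δm_l = -2 (E1 requires Δm_l = 0, ±1)
Total allowed: 1 of 8.

1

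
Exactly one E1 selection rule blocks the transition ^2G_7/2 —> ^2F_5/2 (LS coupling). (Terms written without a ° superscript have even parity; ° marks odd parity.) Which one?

parity

Initial level: S=1/2, L=4, J=7/2, parity even. Final level: S=1/2, L=3, J=5/2, parity even.
Parity must change: even → even — ✗.
ΔS = 0: S: 1/2 → 1/2 — ✓.
ΔL = 0, ±1 (not L=0↔0): L: 4 → 3, ΔL = -1 — ✓.
ΔJ = 0, ±1 (not J=0↔0): J: 7/2 → 5/2, ΔJ = -1 — ✓.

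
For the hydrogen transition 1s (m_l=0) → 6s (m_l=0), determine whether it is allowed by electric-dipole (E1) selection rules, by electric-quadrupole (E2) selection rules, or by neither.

Δl = 0 − 0 = +0; l_i + l_f = 0.
Δm_l = +0.
E1 (Δl = ±1, |Δm_l| ≤ 1): not satisfied.
E2 (Δl = 0,±2, l_i+l_f ≥ 2, |Δm_l| ≤ 2): not satisfied.

neither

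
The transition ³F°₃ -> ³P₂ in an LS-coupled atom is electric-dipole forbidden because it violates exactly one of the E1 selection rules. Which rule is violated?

Parity must change: odd → even — satisfied.
ΔJ = 0, ±1 (not J=0↔0): J: 3 → 2, ΔJ = -1 — satisfied.
ΔS = 0: S: 1 → 1 — satisfied.
ΔL = 0, ±1 (not L=0↔0): L: 3 → 1, ΔL = -2 — violated.

the ΔL = 0, ±1 rule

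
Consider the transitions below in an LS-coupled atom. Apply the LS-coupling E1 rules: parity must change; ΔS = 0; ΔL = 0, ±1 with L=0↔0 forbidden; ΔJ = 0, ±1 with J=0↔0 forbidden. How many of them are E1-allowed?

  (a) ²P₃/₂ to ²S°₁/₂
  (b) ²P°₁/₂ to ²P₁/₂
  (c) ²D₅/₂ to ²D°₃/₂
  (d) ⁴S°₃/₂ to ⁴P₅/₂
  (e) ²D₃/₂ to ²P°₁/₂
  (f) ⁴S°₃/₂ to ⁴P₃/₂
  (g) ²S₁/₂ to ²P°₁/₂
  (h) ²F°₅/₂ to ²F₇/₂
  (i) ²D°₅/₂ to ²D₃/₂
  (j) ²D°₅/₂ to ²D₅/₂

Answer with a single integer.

(a) allowed
(b) allowed
(c) allowed
(d) allowed
(e) allowed
(f) allowed
(g) allowed
(h) allowed
(i) allowed
(j) allowed
Total allowed: 10 of 10.

10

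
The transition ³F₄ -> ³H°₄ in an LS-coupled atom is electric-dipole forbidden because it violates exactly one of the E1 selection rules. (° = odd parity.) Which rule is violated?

the ΔL = 0, ±1 rule

Parity must change: even → odd — passes.
ΔS = 0: S: 1 → 1 — passes.
ΔL = 0, ±1 (not L=0↔0): L: 3 → 5, ΔL = +2 — fails.
ΔJ = 0, ±1 (not J=0↔0): J: 4 → 4, ΔJ = +0 — passes.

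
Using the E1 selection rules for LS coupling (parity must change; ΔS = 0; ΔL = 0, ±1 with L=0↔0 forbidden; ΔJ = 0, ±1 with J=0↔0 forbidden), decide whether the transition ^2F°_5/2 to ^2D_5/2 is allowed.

Initial level: S=1/2, L=3, J=5/2, parity odd. Final level: S=1/2, L=2, J=5/2, parity even.
Parity must change: odd → even — ok.
ΔS = 0: S: 1/2 → 1/2 — ok.
ΔL = 0, ±1 (not L=0↔0): L: 3 → 2, ΔL = -1 — ok.
ΔJ = 0, ±1 (not J=0↔0): J: 5/2 → 5/2, ΔJ = +0 — ok.
All four E1 rules are satisfied.

allowed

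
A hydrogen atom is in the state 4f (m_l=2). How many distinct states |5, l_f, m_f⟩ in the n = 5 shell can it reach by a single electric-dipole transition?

E1 requires Δl = ±1, so l_f ∈ {2, 4}; with 0 ≤ l_f ≤ n_f−1 = 4, the allowed l_f values are {2, 4}.
For l_f = 2: m_f ∈ {m_i−1, m_i, m_i+1} ∩ [−2, 2] = {1, 2} → 2 states.
For l_f = 4: m_f ∈ {m_i−1, m_i, m_i+1} ∩ [−4, 4] = {1, 2, 3} → 3 states.
Total: 5.

5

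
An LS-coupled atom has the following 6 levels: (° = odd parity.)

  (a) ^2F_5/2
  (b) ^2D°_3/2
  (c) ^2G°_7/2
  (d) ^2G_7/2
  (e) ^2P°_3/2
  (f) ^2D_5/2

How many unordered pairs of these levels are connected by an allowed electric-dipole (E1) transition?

(a)–(b): allowed.
(a)–(c): allowed.
(a)–(d): forbidden (parity).
(a)–(e): forbidden (ΔL).
(a)–(f): forbidden (parity).
(b)–(c): forbidden (parity, ΔL, ΔJ).
(b)–(d): forbidden (ΔL, ΔJ).
(b)–(e): forbidden (parity).
(b)–(f): allowed.
(c)–(d): allowed.
(c)–(e): forbidden (parity, ΔL, ΔJ).
(c)–(f): forbidden (ΔL).
(d)–(e): forbidden (ΔL, ΔJ).
(d)–(f): forbidden (parity, ΔL).
(e)–(f): allowed.
Allowed pairs: 5 of 15.

5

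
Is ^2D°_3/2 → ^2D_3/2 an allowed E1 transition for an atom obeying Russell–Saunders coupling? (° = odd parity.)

Initial level: S=1/2, L=2, J=3/2, parity odd. Final level: S=1/2, L=2, J=3/2, parity even.
Parity must change: odd → even — ok.
ΔS = 0: S: 1/2 → 1/2 — ok.
ΔL = 0, ±1 (not L=0↔0): L: 2 → 2, ΔL = +0 — ok.
ΔJ = 0, ±1 (not J=0↔0): J: 3/2 → 3/2, ΔJ = +0 — ok.
All four E1 rules are satisfied.

allowed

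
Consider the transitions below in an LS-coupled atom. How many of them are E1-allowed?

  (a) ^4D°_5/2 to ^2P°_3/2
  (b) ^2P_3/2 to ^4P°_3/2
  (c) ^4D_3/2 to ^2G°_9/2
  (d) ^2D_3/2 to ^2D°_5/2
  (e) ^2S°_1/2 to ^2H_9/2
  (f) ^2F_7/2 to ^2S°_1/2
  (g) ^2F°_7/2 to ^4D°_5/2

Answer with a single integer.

1

(a) forbidden (parity, ΔS fail)
(b) forbidden (ΔS fails)
(c) forbidden (ΔS, ΔL, ΔJ fail)
(d) allowed
(e) forbidden (ΔL, ΔJ fail)
(f) forbidden (ΔL, ΔJ fail)
(g) forbidden (parity, ΔS fail)
Total allowed: 1 of 7.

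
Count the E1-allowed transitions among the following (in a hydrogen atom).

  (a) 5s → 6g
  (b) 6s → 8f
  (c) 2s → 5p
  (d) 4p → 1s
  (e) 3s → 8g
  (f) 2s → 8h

(a) forbidden — Δl = +4 (E1 requires Δl = ±1)
(b) forbidden — Δl = +3 (E1 requires Δl = ±1)
(c) allowed
(d) allowed
(e) forbidden — Δl = +4 (E1 requires Δl = ±1)
(f) forbidden — Δl = +5 (E1 requires Δl = ±1)
Total allowed: 2 of 6.

2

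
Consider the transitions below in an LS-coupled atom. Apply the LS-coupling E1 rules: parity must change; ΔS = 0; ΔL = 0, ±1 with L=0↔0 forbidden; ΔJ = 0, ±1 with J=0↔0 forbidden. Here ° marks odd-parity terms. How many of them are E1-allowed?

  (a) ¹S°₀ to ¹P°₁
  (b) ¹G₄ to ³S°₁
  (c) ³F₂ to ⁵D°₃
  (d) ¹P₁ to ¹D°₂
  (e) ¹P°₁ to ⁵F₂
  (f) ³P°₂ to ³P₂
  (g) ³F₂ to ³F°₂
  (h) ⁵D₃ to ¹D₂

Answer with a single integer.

(a) forbidden (parity fails)
(b) forbidden (ΔS, ΔL, ΔJ fail)
(c) forbidden (ΔS fails)
(d) allowed
(e) forbidden (ΔS, ΔL fail)
(f) allowed
(g) allowed
(h) forbidden (parity, ΔS fail)
Total allowed: 3 of 8.

3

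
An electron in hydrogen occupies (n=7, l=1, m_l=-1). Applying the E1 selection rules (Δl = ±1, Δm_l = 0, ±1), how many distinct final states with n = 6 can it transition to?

E1 requires Δl = ±1, so l_f ∈ {0, 2}; with 0 ≤ l_f ≤ n_f−1 = 5, the allowed l_f values are {0, 2}.
For l_f = 0: m_f ∈ {m_i−1, m_i, m_i+1} ∩ [−0, 0] = {0} → 1 state.
For l_f = 2: m_f ∈ {m_i−1, m_i, m_i+1} ∩ [−2, 2] = {-2, -1, 0} → 3 states.
Total: 4.

4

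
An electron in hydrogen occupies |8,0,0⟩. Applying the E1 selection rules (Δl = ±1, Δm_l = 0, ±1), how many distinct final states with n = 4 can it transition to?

3

E1 requires Δl = ±1, so l_f ∈ {-1, 1}; with 0 ≤ l_f ≤ n_f−1 = 3, the allowed l_f values are {1}.
For l_f = 1: m_f ∈ {m_i−1, m_i, m_i+1} ∩ [−1, 1] = {-1, 0, 1} → 3 states.
Total: 3.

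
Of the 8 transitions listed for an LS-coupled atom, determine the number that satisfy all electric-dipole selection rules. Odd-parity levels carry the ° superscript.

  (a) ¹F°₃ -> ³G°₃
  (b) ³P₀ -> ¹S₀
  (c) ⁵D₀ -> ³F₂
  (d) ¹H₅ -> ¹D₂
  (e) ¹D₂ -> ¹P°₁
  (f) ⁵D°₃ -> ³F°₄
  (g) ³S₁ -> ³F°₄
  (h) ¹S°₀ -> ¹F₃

(a) forbidden (parity, ΔS fail)
(b) forbidden (parity, ΔS, ΔJ fail)
(c) forbidden (parity, ΔS, ΔJ fail)
(d) forbidden (parity, ΔL, ΔJ fail)
(e) allowed
(f) forbidden (parity, ΔS fail)
(g) forbidden (ΔL, ΔJ fail)
(h) forbidden (ΔL, ΔJ fail)
Total allowed: 1 of 8.

1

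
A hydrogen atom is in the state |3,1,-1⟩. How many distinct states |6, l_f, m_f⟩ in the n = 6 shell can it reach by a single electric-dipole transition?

E1 requires Δl = ±1, so l_f ∈ {0, 2}; with 0 ≤ l_f ≤ n_f−1 = 5, the allowed l_f values are {0, 2}.
For l_f = 0: m_f ∈ {m_i−1, m_i, m_i+1} ∩ [−0, 0] = {0} → 1 state.
For l_f = 2: m_f ∈ {m_i−1, m_i, m_i+1} ∩ [−2, 2] = {-2, -1, 0} → 3 states.
Total: 4.

4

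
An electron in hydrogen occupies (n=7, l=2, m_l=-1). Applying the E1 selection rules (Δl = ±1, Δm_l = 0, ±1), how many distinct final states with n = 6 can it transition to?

E1 requires Δl = ±1, so l_f ∈ {1, 3}; with 0 ≤ l_f ≤ n_f−1 = 5, the allowed l_f values are {1, 3}.
For l_f = 1: m_f ∈ {m_i−1, m_i, m_i+1} ∩ [−1, 1] = {-1, 0} → 2 states.
For l_f = 3: m_f ∈ {m_i−1, m_i, m_i+1} ∩ [−3, 3] = {-2, -1, 0} → 3 states.
Total: 5.

5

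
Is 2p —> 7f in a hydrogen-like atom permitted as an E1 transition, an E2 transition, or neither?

Δl = 3 − 1 = +2; l_i + l_f = 4.
E1 (Δl = ±1): not satisfied.
E2 (Δl = 0,±2, l_i+l_f ≥ 2): satisfied.

E2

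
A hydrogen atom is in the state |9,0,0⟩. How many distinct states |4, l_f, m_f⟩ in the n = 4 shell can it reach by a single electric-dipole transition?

E1 requires Δl = ±1, so l_f ∈ {-1, 1}; with 0 ≤ l_f ≤ n_f−1 = 3, the allowed l_f values are {1}.
For l_f = 1: m_f ∈ {m_i−1, m_i, m_i+1} ∩ [−1, 1] = {-1, 0, 1} → 3 states.
Total: 3.

3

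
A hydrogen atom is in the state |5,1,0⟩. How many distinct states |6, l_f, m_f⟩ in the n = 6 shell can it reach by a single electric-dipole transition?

E1 requires Δl = ±1, so l_f ∈ {0, 2}; with 0 ≤ l_f ≤ n_f−1 = 5, the allowed l_f values are {0, 2}.
For l_f = 0: m_f ∈ {m_i−1, m_i, m_i+1} ∩ [−0, 0] = {0} → 1 state.
For l_f = 2: m_f ∈ {m_i−1, m_i, m_i+1} ∩ [−2, 2] = {-1, 0, 1} → 3 states.
Total: 4.

4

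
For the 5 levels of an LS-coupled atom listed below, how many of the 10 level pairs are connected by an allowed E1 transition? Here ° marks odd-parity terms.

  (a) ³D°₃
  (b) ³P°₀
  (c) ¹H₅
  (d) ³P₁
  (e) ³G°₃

1

(a)–(b): forbidden (parity, ΔJ).
(a)–(c): forbidden (ΔS, ΔL, ΔJ).
(a)–(d): forbidden (ΔJ).
(a)–(e): forbidden (parity, ΔL).
(b)–(c): forbidden (ΔS, ΔL, ΔJ).
(b)–(d): allowed.
(b)–(e): forbidden (parity, ΔL, ΔJ).
(c)–(d): forbidden (parity, ΔS, ΔL, ΔJ).
(c)–(e): forbidden (ΔS, ΔJ).
(d)–(e): forbidden (ΔL, ΔJ).
Allowed pairs: 1 of 10.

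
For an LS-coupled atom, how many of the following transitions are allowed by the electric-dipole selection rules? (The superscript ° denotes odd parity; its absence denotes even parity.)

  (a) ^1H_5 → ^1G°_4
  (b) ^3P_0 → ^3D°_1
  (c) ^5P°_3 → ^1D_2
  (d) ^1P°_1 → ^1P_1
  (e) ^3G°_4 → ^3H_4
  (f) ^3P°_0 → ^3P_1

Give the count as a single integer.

(a) allowed
(b) allowed
(c) forbidden (ΔS fails)
(d) allowed
(e) allowed
(f) allowed
Total allowed: 5 of 6.

5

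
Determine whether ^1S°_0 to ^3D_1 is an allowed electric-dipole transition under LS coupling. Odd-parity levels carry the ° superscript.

ΔS = 0: S: 0 → 1 — ✗.
ΔL = 0, ±1 (not L=0↔0): L: 0 → 2, ΔL = +2 — ✗.
ΔJ = 0, ±1 (not J=0↔0): J: 0 → 1, ΔJ = +1 — ✓.
Parity must change: odd → even — ✓.
Rule(s) violated: ΔS, ΔL.

forbidden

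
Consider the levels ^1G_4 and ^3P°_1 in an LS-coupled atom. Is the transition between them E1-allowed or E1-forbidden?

Parity must change: even → odd — passes.
ΔS = 0: S: 0 → 1 — fails.
ΔL = 0, ±1 (not L=0↔0): L: 4 → 1, ΔL = -3 — fails.
ΔJ = 0, ±1 (not J=0↔0): J: 4 → 1, ΔJ = -3 — fails.
Rule(s) violated: ΔS, ΔL, ΔJ.

forbidden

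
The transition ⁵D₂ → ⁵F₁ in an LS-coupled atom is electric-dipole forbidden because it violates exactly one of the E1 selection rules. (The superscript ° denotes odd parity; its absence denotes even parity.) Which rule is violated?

parity

Parity must change: even → even — ✗.
ΔS = 0: S: 2 → 2 — ✓.
ΔL = 0, ±1 (not L=0↔0): L: 2 → 3, ΔL = +1 — ✓.
ΔJ = 0, ±1 (not J=0↔0): J: 2 → 1, ΔJ = -1 — ✓.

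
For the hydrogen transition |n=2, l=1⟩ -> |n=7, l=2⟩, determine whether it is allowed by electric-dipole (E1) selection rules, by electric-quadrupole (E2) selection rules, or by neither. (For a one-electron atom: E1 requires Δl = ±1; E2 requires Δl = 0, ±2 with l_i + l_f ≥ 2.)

E1

Δl = 2 − 1 = +1; l_i + l_f = 3.
E1 (Δl = ±1): satisfied.
E2 (Δl = 0,±2, l_i+l_f ≥ 2): not satisfied.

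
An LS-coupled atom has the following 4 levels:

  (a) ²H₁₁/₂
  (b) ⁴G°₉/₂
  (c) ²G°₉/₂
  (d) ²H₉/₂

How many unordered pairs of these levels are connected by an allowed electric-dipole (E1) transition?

2

(a)–(b): forbidden (ΔS).
(a)–(c): allowed.
(a)–(d): forbidden (parity).
(b)–(c): forbidden (parity, ΔS).
(b)–(d): forbidden (ΔS).
(c)–(d): allowed.
Allowed pairs: 2 of 6.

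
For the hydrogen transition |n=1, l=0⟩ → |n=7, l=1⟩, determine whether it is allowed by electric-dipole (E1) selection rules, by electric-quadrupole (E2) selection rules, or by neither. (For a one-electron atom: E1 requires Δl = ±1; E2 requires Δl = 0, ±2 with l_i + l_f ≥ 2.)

Δl = 1 − 0 = +1; l_i + l_f = 1.
E1 (Δl = ±1): satisfied.
E2 (Δl = 0,±2, l_i+l_f ≥ 2): not satisfied.

E1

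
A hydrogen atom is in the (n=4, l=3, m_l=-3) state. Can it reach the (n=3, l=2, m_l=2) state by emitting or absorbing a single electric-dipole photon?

forbidden

l: 3 → 2 (Δl = -1). Δl = ±1 ✓.
Δm_l = 2 − (-3) = +5. E1 requires Δm_l = 0, ±1: ✗.
The transition is electric-dipole forbidden.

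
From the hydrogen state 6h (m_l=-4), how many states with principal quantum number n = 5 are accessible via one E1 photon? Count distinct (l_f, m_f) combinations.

E1 requires Δl = ±1, so l_f ∈ {4, 6}; with 0 ≤ l_f ≤ n_f−1 = 4, the allowed l_f values are {4}.
For l_f = 4: m_f ∈ {m_i−1, m_i, m_i+1} ∩ [−4, 4] = {-4, -3} → 2 states.
Total: 2.

2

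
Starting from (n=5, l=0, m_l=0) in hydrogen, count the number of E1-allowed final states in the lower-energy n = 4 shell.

3

E1 requires Δl = ±1, so l_f ∈ {-1, 1}; with 0 ≤ l_f ≤ n_f−1 = 3, the allowed l_f values are {1}.
For l_f = 1: m_f ∈ {m_i−1, m_i, m_i+1} ∩ [−1, 1] = {-1, 0, 1} → 3 states.
Total: 3.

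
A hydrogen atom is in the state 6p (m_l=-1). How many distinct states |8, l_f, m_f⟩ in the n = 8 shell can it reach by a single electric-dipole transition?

4

E1 requires Δl = ±1, so l_f ∈ {0, 2}; with 0 ≤ l_f ≤ n_f−1 = 7, the allowed l_f values are {0, 2}.
For l_f = 0: m_f ∈ {m_i−1, m_i, m_i+1} ∩ [−0, 0] = {0} → 1 state.
For l_f = 2: m_f ∈ {m_i−1, m_i, m_i+1} ∩ [−2, 2] = {-2, -1, 0} → 3 states.
Total: 4.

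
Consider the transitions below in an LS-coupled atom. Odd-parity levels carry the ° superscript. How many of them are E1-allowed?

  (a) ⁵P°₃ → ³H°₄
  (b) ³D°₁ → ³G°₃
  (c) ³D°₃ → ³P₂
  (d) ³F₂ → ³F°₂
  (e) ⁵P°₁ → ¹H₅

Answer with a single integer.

2

(a) forbidden (parity, ΔS, ΔL fail)
(b) forbidden (parity, ΔL, ΔJ fail)
(c) allowed
(d) allowed
(e) forbidden (ΔS, ΔL, ΔJ fail)
Total allowed: 2 of 5.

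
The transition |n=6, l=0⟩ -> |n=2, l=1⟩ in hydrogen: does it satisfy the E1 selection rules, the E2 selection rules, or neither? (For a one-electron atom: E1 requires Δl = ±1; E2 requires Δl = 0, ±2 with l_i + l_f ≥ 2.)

E1

Δl = 1 − 0 = +1; l_i + l_f = 1.
E1 (Δl = ±1): satisfied.
E2 (Δl = 0,±2, l_i+l_f ≥ 2): not satisfied.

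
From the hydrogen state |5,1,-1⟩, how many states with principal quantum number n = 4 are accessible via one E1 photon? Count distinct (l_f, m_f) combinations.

E1 requires Δl = ±1, so l_f ∈ {0, 2}; with 0 ≤ l_f ≤ n_f−1 = 3, the allowed l_f values are {0, 2}.
For l_f = 0: m_f ∈ {m_i−1, m_i, m_i+1} ∩ [−0, 0] = {0} → 1 state.
For l_f = 2: m_f ∈ {m_i−1, m_i, m_i+1} ∩ [−2, 2] = {-2, -1, 0} → 3 states.
Total: 4.

4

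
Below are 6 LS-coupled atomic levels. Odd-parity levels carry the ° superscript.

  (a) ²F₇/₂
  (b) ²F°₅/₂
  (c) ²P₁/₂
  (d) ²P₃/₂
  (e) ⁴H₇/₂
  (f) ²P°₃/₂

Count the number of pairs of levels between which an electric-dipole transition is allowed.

3

(a)–(b): allowed.
(a)–(c): forbidden (parity, ΔL, ΔJ).
(a)–(d): forbidden (parity, ΔL, ΔJ).
(a)–(e): forbidden (parity, ΔS, ΔL).
(a)–(f): forbidden (ΔL, ΔJ).
(b)–(c): forbidden (ΔL, ΔJ).
(b)–(d): forbidden (ΔL).
(b)–(e): forbidden (ΔS, ΔL).
(b)–(f): forbidden (parity, ΔL).
(c)–(d): forbidden (parity).
(c)–(e): forbidden (parity, ΔS, ΔL, ΔJ).
(c)–(f): allowed.
(d)–(e): forbidden (parity, ΔS, ΔL, ΔJ).
(d)–(f): allowed.
(e)–(f): forbidden (ΔS, ΔL, ΔJ).
Allowed pairs: 3 of 15.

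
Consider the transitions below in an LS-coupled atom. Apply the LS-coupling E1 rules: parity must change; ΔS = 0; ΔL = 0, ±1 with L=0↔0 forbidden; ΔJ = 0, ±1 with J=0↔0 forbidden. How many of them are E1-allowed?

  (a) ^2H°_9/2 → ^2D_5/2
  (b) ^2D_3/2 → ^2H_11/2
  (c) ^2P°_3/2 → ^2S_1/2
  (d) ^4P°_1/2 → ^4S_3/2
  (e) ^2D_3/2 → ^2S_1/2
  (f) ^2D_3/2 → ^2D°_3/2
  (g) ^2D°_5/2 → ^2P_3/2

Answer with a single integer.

(a) forbidden (ΔL, ΔJ fail)
(b) forbidden (parity, ΔL, ΔJ fail)
(c) allowed
(d) allowed
(e) forbidden (parity, ΔL fail)
(f) allowed
(g) allowed
Total allowed: 4 of 7.

4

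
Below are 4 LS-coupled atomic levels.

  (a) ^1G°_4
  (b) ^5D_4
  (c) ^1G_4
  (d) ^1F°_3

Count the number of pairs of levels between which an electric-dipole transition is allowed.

(a)–(b): forbidden (ΔS, ΔL).
(a)–(c): allowed.
(a)–(d): forbidden (parity).
(b)–(c): forbidden (parity, ΔS, ΔL).
(b)–(d): forbidden (ΔS).
(c)–(d): allowed.
Allowed pairs: 2 of 6.

2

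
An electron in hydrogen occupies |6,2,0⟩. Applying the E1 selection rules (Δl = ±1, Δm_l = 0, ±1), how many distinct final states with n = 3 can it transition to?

3

E1 requires Δl = ±1, so l_f ∈ {1, 3}; with 0 ≤ l_f ≤ n_f−1 = 2, the allowed l_f values are {1}.
For l_f = 1: m_f ∈ {m_i−1, m_i, m_i+1} ∩ [−1, 1] = {-1, 0, 1} → 3 states.
Total: 3.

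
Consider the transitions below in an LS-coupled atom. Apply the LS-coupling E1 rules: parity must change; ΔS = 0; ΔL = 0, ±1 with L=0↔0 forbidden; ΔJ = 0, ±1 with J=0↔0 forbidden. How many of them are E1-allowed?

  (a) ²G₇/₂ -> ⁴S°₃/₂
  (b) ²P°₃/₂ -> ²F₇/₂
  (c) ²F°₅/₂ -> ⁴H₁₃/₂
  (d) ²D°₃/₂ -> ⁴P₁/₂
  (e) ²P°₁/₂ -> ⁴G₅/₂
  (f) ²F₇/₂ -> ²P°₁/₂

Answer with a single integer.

(a) forbidden (ΔS, ΔL, ΔJ fail)
(b) forbidden (ΔL, ΔJ fail)
(c) forbidden (ΔS, ΔL, ΔJ fail)
(d) forbidden (ΔS fails)
(e) forbidden (ΔS, ΔL, ΔJ fail)
(f) forbidden (ΔL, ΔJ fail)
Total allowed: 0 of 6.

0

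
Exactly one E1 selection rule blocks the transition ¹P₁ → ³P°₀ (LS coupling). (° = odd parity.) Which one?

ΔL = 0, ±1 (not L=0↔0): L: 1 → 1, ΔL = +0 — satisfied.
ΔS = 0: S: 0 → 1 — violated.
Parity must change: even → odd — satisfied.
ΔJ = 0, ±1 (not J=0↔0): J: 1 → 0, ΔJ = -1 — satisfied.

the ΔS = 0 rule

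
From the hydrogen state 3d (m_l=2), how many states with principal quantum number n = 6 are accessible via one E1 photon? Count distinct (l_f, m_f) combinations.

E1 requires Δl = ±1, so l_f ∈ {1, 3}; with 0 ≤ l_f ≤ n_f−1 = 5, the allowed l_f values are {1, 3}.
For l_f = 1: m_f ∈ {m_i−1, m_i, m_i+1} ∩ [−1, 1] = {1} → 1 state.
For l_f = 3: m_f ∈ {m_i−1, m_i, m_i+1} ∩ [−3, 3] = {1, 2, 3} → 3 states.
Total: 4.

4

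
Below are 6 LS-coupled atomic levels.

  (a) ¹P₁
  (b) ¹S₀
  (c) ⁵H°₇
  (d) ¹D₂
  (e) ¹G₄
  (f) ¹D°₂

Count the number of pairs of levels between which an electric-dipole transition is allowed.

2

(a)–(b): forbidden (parity).
(a)–(c): forbidden (ΔS, ΔL, ΔJ).
(a)–(d): forbidden (parity).
(a)–(e): forbidden (parity, ΔL, ΔJ).
(a)–(f): allowed.
(b)–(c): forbidden (ΔS, ΔL, ΔJ).
(b)–(d): forbidden (parity, ΔL, ΔJ).
(b)–(e): forbidden (parity, ΔL, ΔJ).
(b)–(f): forbidden (ΔL, ΔJ).
(c)–(d): forbidden (ΔS, ΔL, ΔJ).
(c)–(e): forbidden (ΔS, ΔJ).
(c)–(f): forbidden (parity, ΔS, ΔL, ΔJ).
(d)–(e): forbidden (parity, ΔL, ΔJ).
(d)–(f): allowed.
(e)–(f): forbidden (ΔL, ΔJ).
Allowed pairs: 2 of 15.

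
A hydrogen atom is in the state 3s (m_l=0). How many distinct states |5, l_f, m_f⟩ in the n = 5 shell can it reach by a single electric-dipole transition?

E1 requires Δl = ±1, so l_f ∈ {-1, 1}; with 0 ≤ l_f ≤ n_f−1 = 4, the allowed l_f values are {1}.
For l_f = 1: m_f ∈ {m_i−1, m_i, m_i+1} ∩ [−1, 1] = {-1, 0, 1} → 3 states.
Total: 3.

3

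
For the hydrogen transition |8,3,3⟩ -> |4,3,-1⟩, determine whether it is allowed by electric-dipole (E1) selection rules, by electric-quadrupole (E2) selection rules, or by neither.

Δl = 3 − 3 = +0; l_i + l_f = 6.
Δm_l = -4.
E1 (Δl = ±1, |Δm_l| ≤ 1): not satisfied.
E2 (Δl = 0,±2, l_i+l_f ≥ 2, |Δm_l| ≤ 2): not satisfied.

neither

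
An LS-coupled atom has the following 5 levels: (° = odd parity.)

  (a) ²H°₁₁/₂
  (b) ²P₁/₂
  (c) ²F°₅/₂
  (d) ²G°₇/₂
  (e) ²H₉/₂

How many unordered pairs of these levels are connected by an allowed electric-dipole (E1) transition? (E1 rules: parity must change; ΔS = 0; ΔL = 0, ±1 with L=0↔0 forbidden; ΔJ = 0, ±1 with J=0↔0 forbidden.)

(a)–(b): forbidden (ΔL, ΔJ).
(a)–(c): forbidden (parity, ΔL, ΔJ).
(a)–(d): forbidden (parity, ΔJ).
(a)–(e): allowed.
(b)–(c): forbidden (ΔL, ΔJ).
(b)–(d): forbidden (ΔL, ΔJ).
(b)–(e): forbidden (parity, ΔL, ΔJ).
(c)–(d): forbidden (parity).
(c)–(e): forbidden (ΔL, ΔJ).
(d)–(e): allowed.
Allowed pairs: 2 of 10.

2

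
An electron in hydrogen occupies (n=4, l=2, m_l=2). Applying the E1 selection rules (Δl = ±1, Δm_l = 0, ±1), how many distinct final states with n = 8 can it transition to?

E1 requires Δl = ±1, so l_f ∈ {1, 3}; with 0 ≤ l_f ≤ n_f−1 = 7, the allowed l_f values are {1, 3}.
For l_f = 1: m_f ∈ {m_i−1, m_i, m_i+1} ∩ [−1, 1] = {1} → 1 state.
For l_f = 3: m_f ∈ {m_i−1, m_i, m_i+1} ∩ [−3, 3] = {1, 2, 3} → 3 states.
Total: 4.

4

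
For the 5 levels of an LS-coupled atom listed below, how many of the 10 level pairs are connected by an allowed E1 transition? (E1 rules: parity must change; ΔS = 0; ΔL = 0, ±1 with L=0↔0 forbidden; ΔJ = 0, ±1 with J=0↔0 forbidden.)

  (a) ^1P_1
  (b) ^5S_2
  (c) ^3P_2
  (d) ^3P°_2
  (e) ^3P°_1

(a)–(b): forbidden (parity, ΔS).
(a)–(c): forbidden (parity, ΔS).
(a)–(d): forbidden (ΔS).
(a)–(e): forbidden (ΔS).
(b)–(c): forbidden (parity, ΔS).
(b)–(d): forbidden (ΔS).
(b)–(e): forbidden (ΔS).
(c)–(d): allowed.
(c)–(e): allowed.
(d)–(e): forbidden (parity).
Allowed pairs: 2 of 10.

2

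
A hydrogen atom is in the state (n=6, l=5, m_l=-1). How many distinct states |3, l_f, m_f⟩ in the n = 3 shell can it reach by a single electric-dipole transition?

0

E1 requires l_f ∈ {4, 6}, but neither lies in [0, 2], so no final state is reachable.
Total: 0.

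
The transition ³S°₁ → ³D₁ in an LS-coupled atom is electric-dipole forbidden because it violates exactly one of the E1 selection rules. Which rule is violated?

the ΔL = 0, ±1 rule

Reading off the term symbols: S 1→1, L 0→2, J 1→1, parity odd→even.
Parity must change: odd → even — passes.
ΔS = 0: S: 1 → 1 — passes.
ΔL = 0, ±1 (not L=0↔0): L: 0 → 2, ΔL = +2 — fails.
ΔJ = 0, ±1 (not J=0↔0): J: 1 → 1, ΔJ = +0 — passes.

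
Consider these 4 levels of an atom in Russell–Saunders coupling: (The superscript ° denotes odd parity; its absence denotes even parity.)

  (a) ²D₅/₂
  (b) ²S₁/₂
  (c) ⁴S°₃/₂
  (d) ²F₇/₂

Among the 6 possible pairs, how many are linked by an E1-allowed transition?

(a)–(b): forbidden (parity, ΔL, ΔJ).
(a)–(c): forbidden (ΔS, ΔL).
(a)–(d): forbidden (parity).
(b)–(c): forbidden (ΔS, ΔL).
(b)–(d): forbidden (parity, ΔL, ΔJ).
(c)–(d): forbidden (ΔS, ΔL, ΔJ).
Allowed pairs: 0 of 6.

0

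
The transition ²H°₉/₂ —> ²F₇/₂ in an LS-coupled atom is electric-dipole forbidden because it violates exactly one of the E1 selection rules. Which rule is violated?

Reading off the term symbols: S 1/2→1/2, L 5→3, J 9/2→7/2, parity odd→even.
Parity must change: odd → even — ✓.
ΔS = 0: S: 1/2 → 1/2 — ✓.
ΔL = 0, ±1 (not L=0↔0): L: 5 → 3, ΔL = -2 — ✗.
ΔJ = 0, ±1 (not J=0↔0): J: 9/2 → 7/2, ΔJ = -1 — ✓.

the ΔL = 0, ±1 rule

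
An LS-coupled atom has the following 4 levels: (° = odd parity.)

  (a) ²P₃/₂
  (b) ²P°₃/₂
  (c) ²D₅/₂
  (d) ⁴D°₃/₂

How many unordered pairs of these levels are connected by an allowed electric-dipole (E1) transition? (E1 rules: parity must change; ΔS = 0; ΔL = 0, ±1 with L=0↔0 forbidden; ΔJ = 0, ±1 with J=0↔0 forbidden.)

2

(a)–(b): allowed.
(a)–(c): forbidden (parity).
(a)–(d): forbidden (ΔS).
(b)–(c): allowed.
(b)–(d): forbidden (parity, ΔS).
(c)–(d): forbidden (ΔS).
Allowed pairs: 2 of 6.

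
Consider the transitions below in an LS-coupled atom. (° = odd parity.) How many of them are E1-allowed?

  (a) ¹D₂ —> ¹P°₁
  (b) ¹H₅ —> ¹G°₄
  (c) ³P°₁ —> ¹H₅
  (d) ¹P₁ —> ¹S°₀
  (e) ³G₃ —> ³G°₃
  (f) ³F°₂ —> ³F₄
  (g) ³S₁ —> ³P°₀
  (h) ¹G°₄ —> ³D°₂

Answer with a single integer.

5

(a) allowed
(b) allowed
(c) forbidden (ΔS, ΔL, ΔJ fail)
(d) allowed
(e) allowed
(f) forbidden (ΔJ fails)
(g) allowed
(h) forbidden (parity, ΔS, ΔL, ΔJ fail)
Total allowed: 5 of 8.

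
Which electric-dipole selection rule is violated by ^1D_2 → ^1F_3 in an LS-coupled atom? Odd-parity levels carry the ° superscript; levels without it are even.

Parity must change: even → even — violated.
ΔS = 0: S: 0 → 0 — satisfied.
ΔL = 0, ±1 (not L=0↔0): L: 2 → 3, ΔL = +1 — satisfied.
ΔJ = 0, ±1 (not J=0↔0): J: 2 → 3, ΔJ = +1 — satisfied.

parity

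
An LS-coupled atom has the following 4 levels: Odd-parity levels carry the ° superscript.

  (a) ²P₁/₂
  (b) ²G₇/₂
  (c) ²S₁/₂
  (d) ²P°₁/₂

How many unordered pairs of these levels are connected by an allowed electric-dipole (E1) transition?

2

(a)–(b): forbidden (parity, ΔL, ΔJ).
(a)–(c): forbidden (parity).
(a)–(d): allowed.
(b)–(c): forbidden (parity, ΔL, ΔJ).
(b)–(d): forbidden (ΔL, ΔJ).
(c)–(d): allowed.
Allowed pairs: 2 of 6.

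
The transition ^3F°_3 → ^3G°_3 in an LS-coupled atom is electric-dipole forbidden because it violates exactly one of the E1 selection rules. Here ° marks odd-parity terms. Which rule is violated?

parity

Parity must change: odd → odd — fails.
ΔS = 0: S: 1 → 1 — passes.
ΔL = 0, ±1 (not L=0↔0): L: 3 → 4, ΔL = +1 — passes.
ΔJ = 0, ±1 (not J=0↔0): J: 3 → 3, ΔJ = +0 — passes.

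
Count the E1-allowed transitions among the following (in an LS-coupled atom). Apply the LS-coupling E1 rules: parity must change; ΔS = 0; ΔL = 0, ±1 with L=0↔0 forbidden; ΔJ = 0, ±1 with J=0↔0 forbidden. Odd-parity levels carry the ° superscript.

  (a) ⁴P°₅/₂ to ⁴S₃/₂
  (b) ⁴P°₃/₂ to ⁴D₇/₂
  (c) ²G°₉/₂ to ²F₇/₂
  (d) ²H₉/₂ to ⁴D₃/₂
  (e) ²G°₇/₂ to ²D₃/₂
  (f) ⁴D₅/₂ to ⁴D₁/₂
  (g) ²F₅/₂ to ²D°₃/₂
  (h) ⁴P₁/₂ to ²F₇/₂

3

(a) allowed
(b) forbidden (ΔJ fails)
(c) allowed
(d) forbidden (parity, ΔS, ΔL, ΔJ fail)
(e) forbidden (ΔL, ΔJ fail)
(f) forbidden (parity, ΔJ fail)
(g) allowed
(h) forbidden (parity, ΔS, ΔL, ΔJ fail)
Total allowed: 3 of 8.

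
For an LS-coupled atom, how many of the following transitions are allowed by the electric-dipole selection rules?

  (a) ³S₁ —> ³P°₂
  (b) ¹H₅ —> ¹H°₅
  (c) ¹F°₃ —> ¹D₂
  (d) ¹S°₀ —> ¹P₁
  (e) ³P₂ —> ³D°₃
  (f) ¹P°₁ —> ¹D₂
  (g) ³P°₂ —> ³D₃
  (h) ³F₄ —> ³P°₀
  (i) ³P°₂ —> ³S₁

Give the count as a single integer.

(a) allowed
(b) allowed
(c) allowed
(d) allowed
(e) allowed
(f) allowed
(g) allowed
(h) forbidden (ΔL, ΔJ fail)
(i) allowed
Total allowed: 8 of 9.

8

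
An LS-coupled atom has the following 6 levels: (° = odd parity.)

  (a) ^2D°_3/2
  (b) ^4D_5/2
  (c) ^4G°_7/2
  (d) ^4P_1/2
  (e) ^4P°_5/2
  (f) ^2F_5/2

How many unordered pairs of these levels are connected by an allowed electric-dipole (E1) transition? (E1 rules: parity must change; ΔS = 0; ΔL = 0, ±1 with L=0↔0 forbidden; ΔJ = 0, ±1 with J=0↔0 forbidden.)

2

(a)–(b): forbidden (ΔS).
(a)–(c): forbidden (parity, ΔS, ΔL, ΔJ).
(a)–(d): forbidden (ΔS).
(a)–(e): forbidden (parity, ΔS).
(a)–(f): allowed.
(b)–(c): forbidden (ΔL).
(b)–(d): forbidden (parity, ΔJ).
(b)–(e): allowed.
(b)–(f): forbidden (parity, ΔS).
(c)–(d): forbidden (ΔL, ΔJ).
(c)–(e): forbidden (parity, ΔL).
(c)–(f): forbidden (ΔS).
(d)–(e): forbidden (ΔJ).
(d)–(f): forbidden (parity, ΔS, ΔL, ΔJ).
(e)–(f): forbidden (ΔS, ΔL).
Allowed pairs: 2 of 15.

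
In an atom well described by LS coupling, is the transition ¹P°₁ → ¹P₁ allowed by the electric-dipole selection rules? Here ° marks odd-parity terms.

Initial level: S=0, L=1, J=1, parity odd. Final level: S=0, L=1, J=1, parity even.
ΔS = 0: S: 0 → 0 — passes.
Parity must change: odd → even — passes.
ΔJ = 0, ±1 (not J=0↔0): J: 1 → 1, ΔJ = +0 — passes.
ΔL = 0, ±1 (not L=0↔0): L: 1 → 1, ΔL = +0 — passes.
All four E1 rules are satisfied.

allowed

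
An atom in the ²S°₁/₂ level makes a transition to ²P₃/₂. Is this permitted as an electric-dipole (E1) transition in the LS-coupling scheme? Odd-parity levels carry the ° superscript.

Parity must change: odd → even — satisfied.
ΔS = 0: S: 1/2 → 1/2 — satisfied.
ΔL = 0, ±1 (not L=0↔0): L: 0 → 1, ΔL = +1 — satisfied.
ΔJ = 0, ±1 (not J=0↔0): J: 1/2 → 3/2, ΔJ = +1 — satisfied.
All four E1 rules are satisfied.

allowed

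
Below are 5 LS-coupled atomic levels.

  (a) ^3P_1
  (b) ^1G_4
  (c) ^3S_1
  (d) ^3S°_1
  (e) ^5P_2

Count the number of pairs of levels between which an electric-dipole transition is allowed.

1

(a)–(b): forbidden (parity, ΔS, ΔL, ΔJ).
(a)–(c): forbidden (parity).
(a)–(d): allowed.
(a)–(e): forbidden (parity, ΔS).
(b)–(c): forbidden (parity, ΔS, ΔL, ΔJ).
(b)–(d): forbidden (ΔS, ΔL, ΔJ).
(b)–(e): forbidden (parity, ΔS, ΔL, ΔJ).
(c)–(d): forbidden (ΔL).
(c)–(e): forbidden (parity, ΔS).
(d)–(e): forbidden (ΔS).
Allowed pairs: 1 of 10.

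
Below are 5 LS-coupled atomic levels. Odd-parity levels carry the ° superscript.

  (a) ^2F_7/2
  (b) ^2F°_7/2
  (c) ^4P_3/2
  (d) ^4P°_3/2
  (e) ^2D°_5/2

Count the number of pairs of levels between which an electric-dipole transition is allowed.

3

(a)–(b): allowed.
(a)–(c): forbidden (parity, ΔS, ΔL, ΔJ).
(a)–(d): forbidden (ΔS, ΔL, ΔJ).
(a)–(e): allowed.
(b)–(c): forbidden (ΔS, ΔL, ΔJ).
(b)–(d): forbidden (parity, ΔS, ΔL, ΔJ).
(b)–(e): forbidden (parity).
(c)–(d): allowed.
(c)–(e): forbidden (ΔS).
(d)–(e): forbidden (parity, ΔS).
Allowed pairs: 3 of 10.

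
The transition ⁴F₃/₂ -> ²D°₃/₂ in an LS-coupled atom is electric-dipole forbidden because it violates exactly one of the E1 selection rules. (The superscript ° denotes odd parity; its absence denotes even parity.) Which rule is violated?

Parity must change: even → odd — ok.
ΔS = 0: S: 3/2 → 1/2 — fails.
ΔL = 0, ±1 (not L=0↔0): L: 3 → 2, ΔL = -1 — ok.
ΔJ = 0, ±1 (not J=0↔0): J: 3/2 → 3/2, ΔJ = +0 — ok.

the ΔS = 0 rule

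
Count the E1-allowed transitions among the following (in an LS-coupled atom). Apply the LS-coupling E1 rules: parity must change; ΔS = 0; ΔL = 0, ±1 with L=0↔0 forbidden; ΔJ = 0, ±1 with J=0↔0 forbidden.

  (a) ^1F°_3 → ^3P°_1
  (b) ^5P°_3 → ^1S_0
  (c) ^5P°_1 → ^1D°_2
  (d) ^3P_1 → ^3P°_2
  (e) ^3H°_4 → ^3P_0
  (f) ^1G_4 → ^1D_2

1

(a) forbidden (parity, ΔS, ΔL, ΔJ fail)
(b) forbidden (ΔS, ΔJ fail)
(c) forbidden (parity, ΔS fail)
(d) allowed
(e) forbidden (ΔL, ΔJ fail)
(f) forbidden (parity, ΔL, ΔJ fail)
Total allowed: 1 of 6.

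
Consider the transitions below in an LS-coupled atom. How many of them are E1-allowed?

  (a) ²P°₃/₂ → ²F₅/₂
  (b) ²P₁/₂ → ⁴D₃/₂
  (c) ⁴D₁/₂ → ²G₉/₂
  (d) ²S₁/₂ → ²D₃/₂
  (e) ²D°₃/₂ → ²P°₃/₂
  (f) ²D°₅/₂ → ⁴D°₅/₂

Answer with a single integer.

0

(a) forbidden (ΔL fails)
(b) forbidden (parity, ΔS fail)
(c) forbidden (parity, ΔS, ΔL, ΔJ fail)
(d) forbidden (parity, ΔL fail)
(e) forbidden (parity fails)
(f) forbidden (parity, ΔS fail)
Total allowed: 0 of 6.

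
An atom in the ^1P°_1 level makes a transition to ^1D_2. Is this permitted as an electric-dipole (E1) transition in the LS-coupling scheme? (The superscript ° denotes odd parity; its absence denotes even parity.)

Initial level: S=0, L=1, J=1, parity odd. Final level: S=0, L=2, J=2, parity even.
ΔL = 0, ±1 (not L=0↔0): L: 1 → 2, ΔL = +1 — ✓.
ΔS = 0: S: 0 → 0 — ✓.
Parity must change: odd → even — ✓.
ΔJ = 0, ±1 (not J=0↔0): J: 1 → 2, ΔJ = +1 — ✓.
All four E1 rules are satisfied.

allowed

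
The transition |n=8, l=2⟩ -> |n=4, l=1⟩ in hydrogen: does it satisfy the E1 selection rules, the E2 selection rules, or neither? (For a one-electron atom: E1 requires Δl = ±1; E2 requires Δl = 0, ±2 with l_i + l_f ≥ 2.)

Δl = 1 − 2 = -1; l_i + l_f = 3.
E1 (Δl = ±1): satisfied.
E2 (Δl = 0,±2, l_i+l_f ≥ 2): not satisfied.

E1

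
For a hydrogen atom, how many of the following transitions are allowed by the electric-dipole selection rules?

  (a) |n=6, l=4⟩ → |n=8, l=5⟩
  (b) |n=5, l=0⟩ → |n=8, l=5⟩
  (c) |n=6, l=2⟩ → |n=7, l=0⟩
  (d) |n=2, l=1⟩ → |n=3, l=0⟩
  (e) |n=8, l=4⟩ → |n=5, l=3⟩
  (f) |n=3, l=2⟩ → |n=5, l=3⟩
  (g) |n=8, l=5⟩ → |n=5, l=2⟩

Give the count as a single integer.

4

(a) allowed
(b) forbidden — Δl = +5 (E1 requires Δl = ±1)
(c) forbidden — Δl = -2 (E1 requires Δl = ±1)
(d) allowed
(e) allowed
(f) allowed
(g) forbidden — Δl = -3 (E1 requires Δl = ±1)
Total allowed: 4 of 7.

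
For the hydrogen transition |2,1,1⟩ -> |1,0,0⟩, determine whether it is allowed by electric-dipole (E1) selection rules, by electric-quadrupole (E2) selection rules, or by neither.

E1

Δl = 0 − 1 = -1; l_i + l_f = 1.
Δm_l = -1.
E1 (Δl = ±1, |Δm_l| ≤ 1): satisfied.
E2 (Δl = 0,±2, l_i+l_f ≥ 2, |Δm_l| ≤ 2): not satisfied.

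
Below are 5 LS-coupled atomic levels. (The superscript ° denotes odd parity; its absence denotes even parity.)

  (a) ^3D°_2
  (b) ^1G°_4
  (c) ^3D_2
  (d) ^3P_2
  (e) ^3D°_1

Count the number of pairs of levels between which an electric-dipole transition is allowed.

(a)–(b): forbidden (parity, ΔS, ΔL, ΔJ).
(a)–(c): allowed.
(a)–(d): allowed.
(a)–(e): forbidden (parity).
(b)–(c): forbidden (ΔS, ΔL, ΔJ).
(b)–(d): forbidden (ΔS, ΔL, ΔJ).
(b)–(e): forbidden (parity, ΔS, ΔL, ΔJ).
(c)–(d): forbidden (parity).
(c)–(e): allowed.
(d)–(e): allowed.
Allowed pairs: 4 of 10.

4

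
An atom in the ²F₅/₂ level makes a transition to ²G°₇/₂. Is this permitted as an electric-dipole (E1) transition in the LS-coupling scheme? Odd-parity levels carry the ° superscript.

ΔL = 0, ±1 (not L=0↔0): L: 3 → 4, ΔL = +1 — passes.
Parity must change: even → odd — passes.
ΔJ = 0, ±1 (not J=0↔0): J: 5/2 → 7/2, ΔJ = +1 — passes.
ΔS = 0: S: 1/2 → 1/2 — passes.
All four E1 rules are satisfied.

allowed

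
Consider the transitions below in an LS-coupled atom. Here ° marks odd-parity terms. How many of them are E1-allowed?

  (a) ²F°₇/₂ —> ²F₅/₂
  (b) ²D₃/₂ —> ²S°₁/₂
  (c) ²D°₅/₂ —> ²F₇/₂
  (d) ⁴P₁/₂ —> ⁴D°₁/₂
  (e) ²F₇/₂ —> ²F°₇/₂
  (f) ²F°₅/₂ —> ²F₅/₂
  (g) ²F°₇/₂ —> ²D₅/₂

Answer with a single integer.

(a) allowed
(b) forbidden (ΔL fails)
(c) allowed
(d) allowed
(e) allowed
(f) allowed
(g) allowed
Total allowed: 6 of 7.

6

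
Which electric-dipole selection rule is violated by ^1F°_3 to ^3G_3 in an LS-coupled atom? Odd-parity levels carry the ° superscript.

the ΔS = 0 rule

Reading off the term symbols: S 0→1, L 3→4, J 3→3, parity odd→even.
ΔJ = 0, ±1 (not J=0↔0): J: 3 → 3, ΔJ = +0 — satisfied.
Parity must change: odd → even — satisfied.
ΔL = 0, ±1 (not L=0↔0): L: 3 → 4, ΔL = +1 — satisfied.
ΔS = 0: S: 0 → 1 — violated.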